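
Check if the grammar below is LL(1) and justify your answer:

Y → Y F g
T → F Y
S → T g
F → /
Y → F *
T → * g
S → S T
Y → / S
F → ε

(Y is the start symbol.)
A grammar is LL(1) if for each non-terminal N with multiple productions, the predict sets of those productions are pairwise disjoint, where PREDICT(N → α) = (FIRST(α) \ {ε}) ∪ (FOLLOW(N) if α ⇒* ε).

Relevant sets:
  FIRST(Y) = { '*', '/' }
  FIRST(F) = { '/', ε }
  FIRST(T) = { '*', '/' }
  FIRST(S) = { '*', '/' }
  FOLLOW(F) = { '*', '/', 'g' }

For Y:
  PREDICT(Y → Y F g) = { '*', '/' }
  PREDICT(Y → F '*') = { '*', '/' }
  PREDICT(Y → '/' S) = { '/' }
For T:
  PREDICT(T → F Y) = { '*', '/' }
  PREDICT(T → '*' g) = { '*' }
For S:
  PREDICT(S → T g) = { '*', '/' }
  PREDICT(S → S T) = { '*', '/' }
For F:
  PREDICT(F → '/') = { '/' }
  PREDICT(F → ε) = { '*', '/', 'g' }

Conflict found: Predict set conflict for Y: { '*', '/' }
The grammar is NOT LL(1).

Answer: No. Predict set conflict for Y: { '*', '/' }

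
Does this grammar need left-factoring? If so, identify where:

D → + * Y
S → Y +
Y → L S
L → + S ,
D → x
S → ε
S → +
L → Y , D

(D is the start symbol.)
No, left-factoring is not needed

Left-factoring is needed when two productions for the same non-terminal
share a common prefix on the right-hand side.

Productions for D:
  D → + * Y
  D → x
Productions for S:
  S → Y +
  S → ε
  S → +
Productions for L:
  L → + S ,
  L → Y , D

No common prefixes found.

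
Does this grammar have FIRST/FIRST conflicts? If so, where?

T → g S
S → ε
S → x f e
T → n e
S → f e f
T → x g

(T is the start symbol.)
No FIRST/FIRST conflicts.

A FIRST/FIRST conflict occurs when two productions N → α and N → β for the same non-terminal have FIRST(α) ∩ FIRST(β) ≠ ∅ (with ε ∈ FIRST of a nullable right-hand side, so two nullable alternatives also conflict).

Productions for T:
  T → g S: FIRST = { 'g' }
  T → n e: FIRST = { 'n' }
  T → x g: FIRST = { 'x' }
Productions for S:
  S → ε: FIRST = { ε }
  S → x f e: FIRST = { 'x' }
  S → f e f: FIRST = { 'f' }

All alternatives of each non-terminal have pairwise disjoint FIRST sets.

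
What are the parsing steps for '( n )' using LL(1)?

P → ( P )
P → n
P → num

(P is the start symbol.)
Stack is shown with the top on the left.

Stack    Input    Action
------------------------
P $      ( n ) $  output P → ( P )
( P ) $  ( n ) $  match '('
P ) $    n ) $    output P → n
n ) $    n ) $    match 'n'
) $      ) $      match ')'
$        $        accept

The string is accepted.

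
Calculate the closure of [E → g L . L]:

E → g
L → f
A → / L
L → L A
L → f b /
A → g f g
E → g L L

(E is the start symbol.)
To compute CLOSURE, for each item [A → α.Bβ] where B is a non-terminal, add [B → .γ] for all productions B → γ; repeat for the newly added items until nothing changes.

Start with: [E → g L . L]
  [E → g L . L] has the dot before L: add [L → . f], [L → . L A], [L → . f b /]
No further items can be added.

CLOSURE = { [E → g L . L], [L → . L A], [L → . f b /], [L → . f] }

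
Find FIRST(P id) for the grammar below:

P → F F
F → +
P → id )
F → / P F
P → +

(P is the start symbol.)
{ '+', '/', 'id' }

FIRST sets of the non-terminals involved (from the grammar, by fixed-point iteration):
  FIRST(P) = { '+', '/', 'id' }

To compute FIRST(P id), process the symbols left to right:
Symbol P is a non-terminal. Add FIRST(P) \ {ε} = { '+', '/', 'id' }
P is not nullable (ε ∉ FIRST(P)), so stop here.
FIRST(P id) = { '+', '/', 'id' }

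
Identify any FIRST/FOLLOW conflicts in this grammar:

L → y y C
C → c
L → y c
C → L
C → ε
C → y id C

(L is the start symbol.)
No FIRST/FOLLOW conflicts.

Nullable non-terminals: C.
FIRST sets used below: FIRST(L) = { 'y' }

C: nullable alternative(s) C → ε; FOLLOW(C) = { $ }
  C → c: FIRST \ {ε} = { 'c' } — disjoint from FOLLOW(C)
  C → L: FIRST \ {ε} = { 'y' } — disjoint from FOLLOW(C)
  C → ε: FIRST \ {ε} = { } — this is the only nullable alternative, skip
  C → y id C: FIRST \ {ε} = { 'y' } — disjoint from FOLLOW(C)

L has no nullable alternative, so no FIRST/FOLLOW check is needed there.

No FIRST/FOLLOW conflicts found.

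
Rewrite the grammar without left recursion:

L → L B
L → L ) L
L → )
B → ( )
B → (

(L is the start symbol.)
L is directly left-recursive. The standard transformation for
  A → A α₁ | ... | A α_m | β₁ | ... | β_n
is
  A  → β₁ A' | ... | β_n A'
  A' → α₁ A' | ... | α_m A' | ε

L → ) becomes L → ) L'
L → L B becomes L' → B L'
L → L ) L becomes L' → ) L L'
Add L' → ε

Productions for other non-terminals are unchanged:
  B → ( )
  B → (

Resulting grammar:
L → ) L'
L' → B L'
L' → ) L L'
L' → ε
B → ( )
B → (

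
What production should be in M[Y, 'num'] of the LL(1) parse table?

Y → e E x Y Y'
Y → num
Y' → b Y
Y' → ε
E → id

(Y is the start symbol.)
Y → num

To find M[Y, 'num'], we find productions for Y where 'num' is in the predict set (PREDICT(N → α) = (FIRST(α) \ {ε}) ∪ (FOLLOW(N) if α ⇒* ε)).

Y → e E x Y Y': PREDICT = { 'e' }
Y → num: PREDICT = { 'num' }
  'num' is in predict set, so this production goes in M[Y, 'num']

M[Y, 'num'] = Y → num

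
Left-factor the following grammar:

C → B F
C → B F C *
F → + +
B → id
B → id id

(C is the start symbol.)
C → B F C'
C' → ε
C' → C *
F → + +
B → id B'
B' → ε
B' → id

Left-factoring transforms A → αβ₁ | αβ₂ into A → αA' and A' → β₁ | β₂
(α is the longest common prefix among the alternatives). Repeat until
no nonterminal has two alternatives with a common prefix.

Round 1: C has alternatives sharing prefix 'B F'. Introduce C': C → B F C'
  Add: C' → ε
  Add: C' → C *

Round 2: B has alternatives sharing prefix 'id'. Introduce B': B → id B'
  Add: B' → ε
  Add: B' → id

No remaining common prefixes — done.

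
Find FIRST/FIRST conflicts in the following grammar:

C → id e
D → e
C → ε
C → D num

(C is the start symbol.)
A FIRST/FIRST conflict occurs when two productions N → α and N → β for the same non-terminal have FIRST(α) ∩ FIRST(β) ≠ ∅ (with ε ∈ FIRST of a nullable right-hand side, so two nullable alternatives also conflict).

FIRST sets of the non-terminals at (or reachable through a nullable prefix from) the front of some alternative:
  FIRST(D) = { 'e' }

Productions for C:
  C → id e: FIRST = { 'id' }
  C → ε: FIRST = { ε }
  C → D num: FIRST = { 'e' }
D has only one production, so no FIRST/FIRST conflict is possible there.

All alternatives of each non-terminal have pairwise disjoint FIRST sets.

Answer: No FIRST/FIRST conflicts.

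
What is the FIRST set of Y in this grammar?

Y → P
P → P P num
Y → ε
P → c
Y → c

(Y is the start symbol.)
To compute FIRST(Y), examine every production with Y on the left-hand side, reading each right-hand side left to right until a non-nullable symbol is reached.

FIRST sets of the other non-terminals involved (by the same procedure, iterated to a fixed point):
  FIRST(P) = { 'c' }

From Y → P:
  - P is a non-terminal: add FIRST(P) \ {ε} = { 'c' }
    P is not nullable, so stop
From Y → ε:
  - ε-production, so ε ∈ FIRST(Y)
From Y → c:
  - c is a terminal: add 'c' and stop

Collecting: FIRST(Y) = { 'c', ε }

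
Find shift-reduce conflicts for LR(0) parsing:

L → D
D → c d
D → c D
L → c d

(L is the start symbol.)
Augment with L' → L and build the canonical LR(0) collection (I0 = CLOSURE({[L' → . L]}), then GOTO on every symbol after a dot until no new states appear). It has 8 states:
  I0: { [D → . c D], [D → . c d], [L → . D], [L → . c d], [L' → . L] }  — shift
  I1: { [L → D .] }  — reduce
  I2: { [L' → L .] }  — accept
  I3: { [D → . c D], [D → . c d], [D → c . D], [D → c . d], [L → c . d] }  — shift
  I4: { [D → c D .] }  — reduce
  I5: { [D → . c D], [D → . c d], [D → c . D], [D → c . d] }  — shift
  I6: { [D → c d .], [L → c d .] }  — 2 reduces
  I7: { [D → c d .] }  — reduce

No state contains both a complete item and a shift item.

Answer: No shift-reduce conflicts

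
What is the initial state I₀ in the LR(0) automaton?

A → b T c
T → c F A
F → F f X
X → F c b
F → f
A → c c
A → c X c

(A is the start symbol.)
{ [A → . b T c], [A → . c X c], [A → . c c], [A' → . A] }

First, augment the grammar with A' → A
I₀ = CLOSURE({ [A' → . A] }):
  [A' → . A] has the dot before A: add [A → . b T c], [A → . c c], [A → . c X c]
No further items can be added.

I₀ = { [A → . b T c], [A → . c X c], [A → . c c], [A' → . A] }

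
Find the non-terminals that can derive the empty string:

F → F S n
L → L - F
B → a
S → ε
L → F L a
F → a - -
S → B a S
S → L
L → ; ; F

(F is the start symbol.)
A non-terminal is nullable if it can derive ε (the empty string): either it has an ε-production, or it has a production whose right-hand side consists entirely of nullable non-terminals.

ε-productions: S → ε
So S is immediately nullable.
No further non-terminal can be added: every production for the remaining non-terminals contains a terminal or a non-nullable non-terminal.
Nullable = { 'S' }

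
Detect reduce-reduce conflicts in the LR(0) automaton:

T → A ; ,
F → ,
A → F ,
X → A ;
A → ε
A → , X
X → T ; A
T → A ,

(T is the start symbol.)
Yes — I1: [A → .] vs [F → , .]

A reduce-reduce conflict occurs when an LR(0) state has two complete items [A → α .] and [B → β .] — both call for a reduction, and with no lookahead the parser cannot choose between them.

Augment with T' → T and build the canonical LR(0) collection (I0 = CLOSURE({[T' → . T]}), then GOTO on every symbol after a dot until no new states appear). It has 15 states:
  I0: { [A → . , X], [A → . F ,], [A → .], [F → . ,], [T → . A ,], [T → . A ; ,], [T' → . T] }  — shift, reduce
  I1: { [A → , . X], [A → . , X], [A → . F ,], [A → .], [F → , .], [F → . ,], [T → . A ,], [T → . A ; ,], [X → . A ;], [X → . T ; A] }  — shift, 2 reduces
  I2: { [T → A . ,], [T → A . ; ,] }  — shift
  I3: { [A → F . ,] }  — shift
  I4: { [T' → T .] }  — accept
  I5: { [A → F , .] }  — reduce
  I6: { [T → A , .] }  — reduce
  I7: { [T → A ; . ,] }  — shift
  I8: { [T → A ; , .] }  — reduce
  I9: { [T → A . ,], [T → A . ; ,], [X → A . ;] }  — shift
  I10: { [X → T . ; A] }  — shift
  I11: { [A → , X .] }  — reduce
  I12: { [A → . , X], [A → . F ,], [A → .], [F → . ,], [X → T ; . A] }  — shift, reduce
  I13: { [X → T ; A .] }  — reduce
  I14: { [T → A ; . ,], [X → A ; .] }  — shift, reduce

I1 contains complete items [A → .], [F → , .] — reduce-reduce conflict.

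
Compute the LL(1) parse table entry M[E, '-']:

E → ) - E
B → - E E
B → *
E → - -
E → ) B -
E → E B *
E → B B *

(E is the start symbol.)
To find M[E, '-'], we find productions for E where '-' is in the predict set (PREDICT(N → α) = (FIRST(α) \ {ε}) ∪ (FOLLOW(N) if α ⇒* ε)).

Relevant sets:
  FIRST(E) = { ')', '*', '-' }
  FIRST(B) = { '*', '-' }

E → ) - E: PREDICT = { ')' }
E → - -: PREDICT = { '-' }
  '-' is in predict set, so this production goes in M[E, '-']
E → ) B -: PREDICT = { ')' }
E → E B *: PREDICT = { ')', '*', '-' }
  '-' is in predict set, so this production goes in M[E, '-']
E → B B *: PREDICT = { '*', '-' }
  '-' is in predict set, so this production goes in M[E, '-']

M[E, '-'] = E → - -, E → E B *, E → B B *  (a multiply-defined cell — the grammar is not LL(1))

Answer: E → - -, E → E B *, E → B B *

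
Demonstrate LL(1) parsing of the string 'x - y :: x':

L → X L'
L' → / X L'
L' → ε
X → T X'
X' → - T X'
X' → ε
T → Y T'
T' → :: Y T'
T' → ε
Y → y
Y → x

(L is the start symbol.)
Stack is shown with the top on the left.

Stack            Input         Action
-------------------------------------
L $              x - y :: x $  output L → X L'
X L' $           x - y :: x $  output X → T X'
T X' L' $        x - y :: x $  output T → Y T'
Y T' X' L' $     x - y :: x $  output Y → x
x T' X' L' $     x - y :: x $  match 'x'
T' X' L' $       - y :: x $    output T' → ε
X' L' $          - y :: x $    output X' → - T X'
- T X' L' $      - y :: x $    match '-'
T X' L' $        y :: x $      output T → Y T'
Y T' X' L' $     y :: x $      output Y → y
y T' X' L' $     y :: x $      match 'y'
T' X' L' $       :: x $        output T' → :: Y T'
:: Y T' X' L' $  :: x $        match '::'
Y T' X' L' $     x $           output Y → x
x T' X' L' $     x $           match 'x'
T' X' L' $       $             output T' → ε
X' L' $          $             output X' → ε
L' $             $             output L' → ε
$                $             accept

The string is accepted.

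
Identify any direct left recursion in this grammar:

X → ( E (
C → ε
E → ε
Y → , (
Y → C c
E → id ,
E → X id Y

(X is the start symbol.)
Direct left recursion occurs when N → N α for some non-terminal N (the right-hand side begins with the left-hand side itself).

X → ( E (: starts with '('
C → ε: starts with ε
E → ε: starts with ε
Y → , (: starts with ','
Y → C c: starts with C
E → id ,: starts with id
E → X id Y: starts with X

No direct left recursion found.

Answer: No direct left recursion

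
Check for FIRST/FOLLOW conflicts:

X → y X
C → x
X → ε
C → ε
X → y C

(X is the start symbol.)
No FIRST/FOLLOW conflicts.

Nullable non-terminals: C, X.

C: nullable alternative(s) C → ε; FOLLOW(C) = { $ }
  C → x: FIRST \ {ε} = { 'x' } — disjoint from FOLLOW(C)
  C → ε: FIRST \ {ε} = { } — this is the only nullable alternative, skip

X: nullable alternative(s) X → ε; FOLLOW(X) = { $ }
  X → y X: FIRST \ {ε} = { 'y' } — disjoint from FOLLOW(X)
  X → ε: FIRST \ {ε} = { } — this is the only nullable alternative, skip
  X → y C: FIRST \ {ε} = { 'y' } — disjoint from FOLLOW(X)

No FIRST/FOLLOW conflicts found.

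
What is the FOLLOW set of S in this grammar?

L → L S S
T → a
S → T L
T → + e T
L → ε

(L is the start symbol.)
{ $, '+', 'a' }

In L → L S S: S is followed by S, add FIRST(S) \ {ε} = { '+', 'a' }
In L → L S S: S is at the end, add FOLLOW(L)

The FOLLOW sets referred to above (computed the same way, to a fixed point):
  FOLLOW(L) = { $, '+', 'a' }

Taking the union: FOLLOW(S) = { $, '+', 'a' }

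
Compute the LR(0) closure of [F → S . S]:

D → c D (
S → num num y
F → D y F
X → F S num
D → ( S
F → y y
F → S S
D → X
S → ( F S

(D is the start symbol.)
{ [F → S . S], [S → . ( F S], [S → . num num y] }

To compute CLOSURE, for each item [A → α.Bβ] where B is a non-terminal, add [B → .γ] for all productions B → γ; repeat for the newly added items until nothing changes.

Start with: [F → S . S]
  [F → S . S] has the dot before S: add [S → . num num y], [S → . ( F S]
No further items can be added.

CLOSURE = { [F → S . S], [S → . ( F S], [S → . num num y] }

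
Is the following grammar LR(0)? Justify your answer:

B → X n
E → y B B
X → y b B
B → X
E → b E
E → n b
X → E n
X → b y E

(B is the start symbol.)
No. Shift-reduce conflict between [B → X .] and [B → X . n]

Augment with B' → B and build the canonical LR(0) collection (I0 = CLOSURE({[B' → . B]}), then GOTO on every symbol after a dot until no new states appear). It has 21 states:
  I0: { [B → . X n], [B → . X], [B' → . B], [E → . b E], [E → . n b], [E → . y B B], [X → . E n], [X → . b y E], [X → . y b B] }  — shift
  I1: { [B' → B .] }  — accept
  I2: { [X → E . n] }  — shift
  I3: { [B → X . n], [B → X .] }  — shift, reduce
  I4: { [E → . b E], [E → . n b], [E → . y B B], [E → b . E], [X → b . y E] }  — shift
  I5: { [E → n . b] }  — shift
  I6: { [B → . X n], [B → . X], [E → . b E], [E → . n b], [E → . y B B], [E → y . B B], [X → . E n], [X → . b y E], [X → . y b B], [X → y . b B] }  — shift
  I7: { [B → . X n], [B → . X], [E → . b E], [E → . n b], [E → . y B B], [E → y B . B], [X → . E n], [X → . b y E], [X → . y b B] }  — shift
  I8: { [B → . X n], [B → . X], [E → . b E], [E → . n b], [E → . y B B], [E → b . E], [X → . E n], [X → . b y E], [X → . y b B], [X → b . y E], [X → y b . B] }  — shift
  I9: { [X → y b B .] }  — reduce
  I10: { [E → b E .], [X → E . n] }  — shift, reduce
  I11: { [B → . X n], [B → . X], [E → . b E], [E → . n b], [E → . y B B], [E → y . B B], [X → . E n], [X → . b y E], [X → . y b B], [X → b y . E], [X → y . b B] }  — shift
  I12: { [X → E . n], [X → b y E .] }  — shift, reduce
  I13: { [X → E n .] }  — reduce
  I14: { [E → y B B .] }  — reduce
  I15: { [E → n b .] }  — reduce
  I16: { [E → b E .] }  — reduce
  I17: { [E → . b E], [E → . n b], [E → . y B B], [E → b . E] }  — shift
  I18: { [B → . X n], [B → . X], [E → . b E], [E → . n b], [E → . y B B], [E → y . B B], [X → . E n], [X → . b y E], [X → . y b B], [X → b y . E] }  — shift
  I19: { [B → . X n], [B → . X], [E → . b E], [E → . n b], [E → . y B B], [E → y . B B], [X → . E n], [X → . b y E], [X → . y b B] }  — shift
  I20: { [B → X n .] }  — reduce

Conflict in state I3:
  Shift-reduce conflict between [B → X .] and [B → X . n]
So the grammar is NOT LR(0).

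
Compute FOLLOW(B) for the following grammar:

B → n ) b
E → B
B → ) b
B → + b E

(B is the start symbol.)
{ $ }

B is the start symbol, so $ ∈ FOLLOW(B).
In E → B: B is at the end, add FOLLOW(E)

The FOLLOW sets referred to above (computed the same way, to a fixed point):
  FOLLOW(E) = { $ }

Taking the union: FOLLOW(B) = { $ }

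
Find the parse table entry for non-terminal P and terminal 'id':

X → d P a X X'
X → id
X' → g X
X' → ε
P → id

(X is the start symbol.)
P → id

To find M[P, 'id'], we find productions for P where 'id' is in the predict set (PREDICT(N → α) = (FIRST(α) \ {ε}) ∪ (FOLLOW(N) if α ⇒* ε)).

P → id: PREDICT = { 'id' }
  'id' is in predict set, so this production goes in M[P, 'id']

M[P, 'id'] = P → id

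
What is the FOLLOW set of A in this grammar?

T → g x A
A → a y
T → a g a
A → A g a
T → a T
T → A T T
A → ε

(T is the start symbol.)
To compute FOLLOW(A), find every occurrence of A on a right-hand side N → α A β: add FIRST(β) \ {ε}, and if β is empty or nullable also add FOLLOW(N). Iterate to a fixed point.

In T → g x A: A is at the end, add FOLLOW(T)
In A → A g a: A is followed by g a, add FIRST(g a) \ {ε} = { 'g' }
In T → A T T: A is followed by T T, add FIRST(T T) \ {ε} = { 'a', 'g' }

The FOLLOW sets referred to above (computed the same way, to a fixed point):
  FOLLOW(T) = { $, 'a', 'g' }

Taking the union: FOLLOW(A) = { $, 'a', 'g' }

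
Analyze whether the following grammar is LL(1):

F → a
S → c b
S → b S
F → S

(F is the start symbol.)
Yes, the grammar is LL(1).

A grammar is LL(1) if for each non-terminal N with multiple productions, the predict sets of those productions are pairwise disjoint, where PREDICT(N → α) = (FIRST(α) \ {ε}) ∪ (FOLLOW(N) if α ⇒* ε).

Relevant sets:
  FIRST(S) = { 'b', 'c' }

For F:
  PREDICT(F → a) = { 'a' }
  PREDICT(F → S) = { 'b', 'c' }
For S:
  PREDICT(S → c b) = { 'c' }
  PREDICT(S → b S) = { 'b' }

All predict sets are disjoint. The grammar IS LL(1).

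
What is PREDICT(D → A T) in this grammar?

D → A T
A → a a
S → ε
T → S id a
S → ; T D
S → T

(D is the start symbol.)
PREDICT(D → A T) = (FIRST(RHS) \ {ε}) ∪ (FOLLOW(D) if ε ∈ FIRST(RHS), i.e. RHS ⇒* ε)
FIRST(A) = { 'a' }
FIRST(A T) = { 'a' }
ε ∉ FIRST(A T), so FOLLOW(D) is not added.
PREDICT(D → A T) = { 'a' }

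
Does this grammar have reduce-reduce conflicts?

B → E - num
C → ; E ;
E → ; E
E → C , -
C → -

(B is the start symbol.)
No reduce-reduce conflicts

A reduce-reduce conflict occurs when an LR(0) state has two complete items [A → α .] and [B → β .] — both call for a reduction, and with no lookahead the parser cannot choose between them.

Augment with B' → B and build the canonical LR(0) collection (I0 = CLOSURE({[B' → . B]}), then GOTO on every symbol after a dot until no new states appear). It has 12 states:
  I0: { [B → . E - num], [B' → . B], [C → . -], [C → . ; E ;], [E → . ; E], [E → . C , -] }  — shift
  I1: { [C → - .] }  — reduce
  I2: { [C → . -], [C → . ; E ;], [C → ; . E ;], [E → . ; E], [E → . C , -], [E → ; . E] }  — shift
  I3: { [B' → B .] }  — accept
  I4: { [E → C . , -] }  — shift
  I5: { [B → E . - num] }  — shift
  I6: { [B → E - . num] }  — shift
  I7: { [B → E - num .] }  — reduce
  I8: { [E → C , . -] }  — shift
  I9: { [E → C , - .] }  — reduce
  I10: { [C → ; E . ;], [E → ; E .] }  — shift, reduce
  I11: { [C → ; E ; .] }  — reduce

No state contains more than one complete item.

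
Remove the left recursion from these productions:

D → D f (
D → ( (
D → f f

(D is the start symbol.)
D is directly left-recursive. The standard transformation for
  A → A α₁ | ... | A α_m | β₁ | ... | β_n
is
  A  → β₁ A' | ... | β_n A'
  A' → α₁ A' | ... | α_m A' | ε

D → ( ( becomes D → ( ( D'
D → f f becomes D → f f D'
D → D f ( becomes D' → f ( D'
Add D' → ε

Resulting grammar:
D → ( ( D'
D → f f D'
D' → f ( D'
D' → ε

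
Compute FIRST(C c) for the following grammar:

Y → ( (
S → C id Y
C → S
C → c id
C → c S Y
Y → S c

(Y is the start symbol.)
FIRST sets of the non-terminals involved (from the grammar, by fixed-point iteration):
  FIRST(C) = { 'c' }

To compute FIRST(C c), process the symbols left to right:
Symbol C is a non-terminal. Add FIRST(C) \ {ε} = { 'c' }
C is not nullable (ε ∉ FIRST(C)), so stop here.
FIRST(C c) = { 'c' }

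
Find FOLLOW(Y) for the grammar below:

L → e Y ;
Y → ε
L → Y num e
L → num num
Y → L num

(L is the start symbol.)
{ ';', 'num' }

In L → e Y ;: Y is followed by ';', add FIRST(';') \ {ε} = { ';' }
In L → Y num e: Y is followed by num e, add FIRST(num e) \ {ε} = { 'num' }

Taking the union: FOLLOW(Y) = { ';', 'num' }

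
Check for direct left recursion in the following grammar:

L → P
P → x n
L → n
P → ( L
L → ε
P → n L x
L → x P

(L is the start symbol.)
No direct left recursion

L → P: starts with P
P → x n: starts with x
L → n: starts with n
P → ( L: starts with '('
L → ε: starts with ε
P → n L x: starts with n
L → x P: starts with x

No direct left recursion found.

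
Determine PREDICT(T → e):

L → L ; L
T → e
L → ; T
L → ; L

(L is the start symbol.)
PREDICT(T → e) = (FIRST(RHS) \ {ε}) ∪ (FOLLOW(T) if ε ∈ FIRST(RHS), i.e. RHS ⇒* ε)
FIRST(e) = { 'e' }
ε ∉ FIRST(e), so FOLLOW(T) is not added.
PREDICT(T → e) = { 'e' }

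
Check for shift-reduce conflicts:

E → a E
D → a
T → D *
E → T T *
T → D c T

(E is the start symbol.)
A shift-reduce conflict occurs when an LR(0) state has both:
  - a complete (reduce) item [A → α .] (dot at the end), and
  - a shift item [B → β . c γ] (dot before a terminal).

Augment with E' → E and build the canonical LR(0) collection (I0 = CLOSURE({[E' → . E]}), then GOTO on every symbol after a dot until no new states appear). It has 12 states:
  I0: { [D → . a], [E → . T T *], [E → . a E], [E' → . E], [T → . D *], [T → . D c T] }  — shift
  I1: { [T → D . *], [T → D . c T] }  — shift
  I2: { [E' → E .] }  — accept
  I3: { [D → . a], [E → T . T *], [T → . D *], [T → . D c T] }  — shift
  I4: { [D → . a], [D → a .], [E → . T T *], [E → . a E], [E → a . E], [T → . D *], [T → . D c T] }  — shift, reduce
  I5: { [E → a E .] }  — reduce
  I6: { [E → T T . *] }  — shift
  I7: { [D → a .] }  — reduce
  I8: { [E → T T * .] }  — reduce
  I9: { [T → D * .] }  — reduce
  I10: { [D → . a], [T → . D *], [T → . D c T], [T → D c . T] }  — shift
  I11: { [T → D c T .] }  — reduce

I4 contains reduce item [D → a .] and shift items [D → . a], [E → . a E] — shift-reduce conflict.

Answer: Yes — I4: [D → a .] vs [D → . a]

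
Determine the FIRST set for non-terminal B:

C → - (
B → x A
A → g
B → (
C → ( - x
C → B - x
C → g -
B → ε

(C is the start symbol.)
{ '(', 'x', ε }

To compute FIRST(B), examine every production with B on the left-hand side, reading each right-hand side left to right until a non-nullable symbol is reached.

From B → x A:
  - x is a terminal: add 'x' and stop
From B → (:
  - '(' is a terminal: add '(' and stop
From B → ε:
  - ε-production, so ε ∈ FIRST(B)

Collecting: FIRST(B) = { '(', 'x', ε }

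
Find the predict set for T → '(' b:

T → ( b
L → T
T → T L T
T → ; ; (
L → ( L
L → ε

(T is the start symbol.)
PREDICT(T → '(' b) = (FIRST(RHS) \ {ε}) ∪ (FOLLOW(T) if ε ∈ FIRST(RHS), i.e. RHS ⇒* ε)
FIRST('(' b) = { '(' }
ε ∉ FIRST('(' b), so FOLLOW(T) is not added.
PREDICT(T → '(' b) = { '(' }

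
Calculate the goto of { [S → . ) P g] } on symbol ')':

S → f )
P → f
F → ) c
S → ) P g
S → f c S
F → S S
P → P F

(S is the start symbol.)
GOTO(I, ')') = CLOSURE({ [A → αX.β] : [A → α.Xβ] ∈ I, X = ')' })

Items with dot before ')', with the dot advanced:
  [S → . ) P g] → [S → ) . P g]
Closure of the advanced items:
  [S → ) . P g] has the dot before P: add [P → . f], [P → . P F]

GOTO = { [P → . P F], [P → . f], [S → ) . P g] }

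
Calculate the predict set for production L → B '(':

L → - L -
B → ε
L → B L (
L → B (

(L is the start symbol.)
PREDICT(L → B '(') = (FIRST(RHS) \ {ε}) ∪ (FOLLOW(L) if ε ∈ FIRST(RHS), i.e. RHS ⇒* ε)
FIRST(B) = { ε }
FIRST(B '(') = { '(' }
ε ∉ FIRST(B '('), so FOLLOW(L) is not added.
PREDICT(L → B '(') = { '(' }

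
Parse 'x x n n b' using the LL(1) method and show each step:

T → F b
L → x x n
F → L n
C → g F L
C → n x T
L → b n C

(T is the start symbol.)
LL(1) parsing maintains a stack (initially the start symbol over $) and the input. At each step: if the stack top is a terminal, match it against the current input token; if it is a non-terminal N, replace it with the RHS of M[N, lookahead] (the unique production whose predict set contains the lookahead).

Stack is shown with the top on the left.

Stack        Input        Action
--------------------------------
T $          x x n n b $  output T → F b
F b $        x x n n b $  output F → L n
L n b $      x x n n b $  output L → x x n
x x n n b $  x x n n b $  match 'x'
x n n b $    x n n b $    match 'x'
n n b $      n n b $      match 'n'
n b $        n b $        match 'n'
b $          b $          match 'b'
$            $            accept

The string is accepted.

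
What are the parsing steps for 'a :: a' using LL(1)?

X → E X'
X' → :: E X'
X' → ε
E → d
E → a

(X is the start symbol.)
LL(1) parsing maintains a stack (initially the start symbol over $) and the input. At each step: if the stack top is a terminal, match it against the current input token; if it is a non-terminal N, replace it with the RHS of M[N, lookahead] (the unique production whose predict set contains the lookahead).

Stack is shown with the top on the left.

Stack      Input     Action
---------------------------
X $        a :: a $  output X → E X'
E X' $     a :: a $  output E → a
a X' $     a :: a $  match 'a'
X' $       :: a $    output X' → :: E X'
:: E X' $  :: a $    match '::'
E X' $     a $       output E → a
a X' $     a $       match 'a'
X' $       $         output X' → ε
$          $         accept

The string is accepted.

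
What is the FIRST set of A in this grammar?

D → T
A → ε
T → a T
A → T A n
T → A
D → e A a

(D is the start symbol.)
FIRST sets of the other non-terminals involved (by the same procedure, iterated to a fixed point):
  FIRST(T) = { 'a', 'n', ε }

From A → ε:
  - ε-production, so ε ∈ FIRST(A)
From A → T A n:
  - T is a non-terminal: add FIRST(T) \ {ε} = { 'a', 'n' }
    T is nullable, so continue to the next symbol
  - A is the symbol being defined: contributes nothing new
    A is nullable, so continue to the next symbol
  - n is a terminal: add 'n' and stop

Collecting: FIRST(A) = { 'a', 'n', ε }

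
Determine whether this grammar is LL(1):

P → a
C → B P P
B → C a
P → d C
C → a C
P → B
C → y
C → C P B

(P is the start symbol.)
A grammar is LL(1) if for each non-terminal N with multiple productions, the predict sets of those productions are pairwise disjoint, where PREDICT(N → α) = (FIRST(α) \ {ε}) ∪ (FOLLOW(N) if α ⇒* ε).

Relevant sets:
  FIRST(B) = { 'a', 'y' }
  FIRST(C) = { 'a', 'y' }

For P:
  PREDICT(P → a) = { 'a' }
  PREDICT(P → d C) = { 'd' }
  PREDICT(P → B) = { 'a', 'y' }
For C:
  PREDICT(C → B P P) = { 'a', 'y' }
  PREDICT(C → a C) = { 'a' }
  PREDICT(C → y) = { 'y' }
  PREDICT(C → C P B) = { 'a', 'y' }
B has a single production, so nothing to check there.

Conflict found: Predict set conflict for P: { 'a' }
The grammar is NOT LL(1).

Answer: No. Predict set conflict for P: { 'a' }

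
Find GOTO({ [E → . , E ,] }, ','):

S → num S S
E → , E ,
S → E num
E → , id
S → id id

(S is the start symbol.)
{ [E → , . E ,], [E → . , E ,], [E → . , id] }

GOTO(I, ',') = CLOSURE({ [A → αX.β] : [A → α.Xβ] ∈ I, X = ',' })

Items with dot before ',', with the dot advanced:
  [E → . , E ,] → [E → , . E ,]
Closure of the advanced items:
  [E → , . E ,] has the dot before E: add [E → . , E ,], [E → . , id]

GOTO = { [E → , . E ,], [E → . , E ,], [E → . , id] }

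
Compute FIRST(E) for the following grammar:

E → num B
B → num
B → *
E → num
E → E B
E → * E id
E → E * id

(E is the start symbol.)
{ '*', 'num' }

To compute FIRST(E), examine every production with E on the left-hand side, reading each right-hand side left to right until a non-nullable symbol is reached.

From E → num B:
  - num is a terminal: add 'num' and stop
From E → num:
  - num is a terminal: add 'num' and stop
From E → E B:
  - E is the symbol being defined: contributes nothing new
    E is not nullable, so stop
From E → * E id:
  - '*' is a terminal: add '*' and stop
From E → E * id:
  - E is the symbol being defined: contributes nothing new
    E is not nullable, so stop

Collecting: FIRST(E) = { '*', 'num' }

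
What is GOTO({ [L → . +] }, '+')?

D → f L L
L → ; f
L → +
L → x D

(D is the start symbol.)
{ [L → + .] }

GOTO(I, '+') = CLOSURE({ [A → αX.β] : [A → α.Xβ] ∈ I, X = '+' })

Items with dot before '+', with the dot advanced:
  [L → . +] → [L → + .]
Closure adds nothing (no advanced item has the dot before a non-terminal).

GOTO = { [L → + .] }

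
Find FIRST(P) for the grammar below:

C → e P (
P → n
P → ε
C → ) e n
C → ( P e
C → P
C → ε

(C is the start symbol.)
{ 'n', ε }

To compute FIRST(P), examine every production with P on the left-hand side, reading each right-hand side left to right until a non-nullable symbol is reached.

From P → n:
  - n is a terminal: add 'n' and stop
From P → ε:
  - ε-production, so ε ∈ FIRST(P)

Collecting: FIRST(P) = { 'n', ε }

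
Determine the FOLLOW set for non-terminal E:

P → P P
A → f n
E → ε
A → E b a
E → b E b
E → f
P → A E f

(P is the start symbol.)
{ 'b', 'f' }

To compute FOLLOW(E), find every occurrence of E on a right-hand side N → α E β: add FIRST(β) \ {ε}, and if β is empty or nullable also add FOLLOW(N). Iterate to a fixed point.

In A → E b a: E is followed by b a, add FIRST(b a) \ {ε} = { 'b' }
In E → b E b: E is followed by b, add FIRST(b) \ {ε} = { 'b' }
In P → A E f: E is followed by f, add FIRST(f) \ {ε} = { 'f' }

Taking the union: FOLLOW(E) = { 'b', 'f' }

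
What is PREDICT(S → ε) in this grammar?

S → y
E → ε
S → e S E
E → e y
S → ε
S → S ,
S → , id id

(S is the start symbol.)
PREDICT(S → ε) = (FIRST(RHS) \ {ε}) ∪ (FOLLOW(S) if ε ∈ FIRST(RHS), i.e. RHS ⇒* ε)
The right-hand side is ε (FIRST(ε) = { ε }), so the predict set is FOLLOW(S) = { $, ',', 'e' }
PREDICT(S → ε) = { $, ',', 'e' }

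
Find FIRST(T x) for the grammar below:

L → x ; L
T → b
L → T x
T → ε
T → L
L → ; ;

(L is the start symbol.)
FIRST sets of the non-terminals involved (from the grammar, by fixed-point iteration):
  FIRST(T) = { ';', 'b', 'x', ε }

To compute FIRST(T x), process the symbols left to right:
Symbol T is a non-terminal. Add FIRST(T) \ {ε} = { ';', 'b', 'x' }
T is nullable (ε ∈ FIRST(T)), continue to the next symbol.
Symbol x is a terminal. Add 'x' and stop.
FIRST(T x) = { ';', 'b', 'x' }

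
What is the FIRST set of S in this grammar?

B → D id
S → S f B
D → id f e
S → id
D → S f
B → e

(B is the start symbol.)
{ 'id' }

From S → S f B:
  - S is the symbol being defined: contributes nothing new
    S is not nullable, so stop
From S → id:
  - id is a terminal: add 'id' and stop

Collecting: FIRST(S) = { 'id' }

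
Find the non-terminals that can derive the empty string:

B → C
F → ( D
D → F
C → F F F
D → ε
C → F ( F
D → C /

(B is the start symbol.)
{ 'D' }

ε-productions: D → ε
So D is immediately nullable.
No further non-terminal can be added: every production for the remaining non-terminals contains a terminal or a non-nullable non-terminal.
Nullable = { 'D' }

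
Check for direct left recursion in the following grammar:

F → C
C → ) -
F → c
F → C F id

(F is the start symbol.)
Direct left recursion occurs when N → N α for some non-terminal N (the right-hand side begins with the left-hand side itself).

F → C: starts with C
C → ) -: starts with ')'
F → c: starts with c
F → C F id: starts with C

No direct left recursion found.

Answer: No direct left recursion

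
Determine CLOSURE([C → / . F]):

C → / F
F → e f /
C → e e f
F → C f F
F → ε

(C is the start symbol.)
{ [C → . / F], [C → . e e f], [C → / . F], [F → . C f F], [F → . e f /], [F → .] }

To compute CLOSURE, for each item [A → α.Bβ] where B is a non-terminal, add [B → .γ] for all productions B → γ; repeat for the newly added items until nothing changes.

Start with: [C → / . F]
  [C → / . F] has the dot before F: add [F → . e f /], [F → . C f F], [F → .]
  [F → . C f F] has the dot before C: add [C → . / F], [C → . e e f]
No further items can be added.

CLOSURE = { [C → . / F], [C → . e e f], [C → / . F], [F → . C f F], [F → . e f /], [F → .] }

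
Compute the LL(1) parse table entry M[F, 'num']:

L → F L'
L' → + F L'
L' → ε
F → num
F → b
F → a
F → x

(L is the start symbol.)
F → num

To find M[F, 'num'], we find productions for F where 'num' is in the predict set (PREDICT(N → α) = (FIRST(α) \ {ε}) ∪ (FOLLOW(N) if α ⇒* ε)).

F → num: PREDICT = { 'num' }
  'num' is in predict set, so this production goes in M[F, 'num']
F → b: PREDICT = { 'b' }
F → a: PREDICT = { 'a' }
F → x: PREDICT = { 'x' }

M[F, 'num'] = F → num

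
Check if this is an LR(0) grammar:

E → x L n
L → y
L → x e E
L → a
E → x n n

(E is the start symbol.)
A grammar is LR(0) if no state in the canonical LR(0) collection has:
  - both a shift item (dot before a terminal) and a complete item (shift-reduce conflict), or
  - two or more complete items (reduce-reduce conflict; the accept item [E' → E .] counts as a complete item here).

Augment with E' → E and build the canonical LR(0) collection (I0 = CLOSURE({[E' → . E]}), then GOTO on every symbol after a dot until no new states appear). It has 12 states:
  I0: { [E → . x L n], [E → . x n n], [E' → . E] }  — shift
  I1: { [E' → E .] }  — accept
  I2: { [E → x . L n], [E → x . n n], [L → . a], [L → . x e E], [L → . y] }  — shift
  I3: { [E → x L . n] }  — shift
  I4: { [L → a .] }  — reduce
  I5: { [E → x n . n] }  — shift
  I6: { [L → x . e E] }  — shift
  I7: { [L → y .] }  — reduce
  I8: { [E → . x L n], [E → . x n n], [L → x e . E] }  — shift
  I9: { [L → x e E .] }  — reduce
  I10: { [E → x n n .] }  — reduce
  I11: { [E → x L n .] }  — reduce

Every state is either a pure shift/goto state or contains exactly one complete item and nothing to shift — no conflicts. The grammar is LR(0).

Answer: Yes, the grammar is LR(0)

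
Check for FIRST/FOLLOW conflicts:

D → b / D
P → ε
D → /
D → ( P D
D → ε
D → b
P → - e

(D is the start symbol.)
No FIRST/FOLLOW conflicts.

A FIRST/FOLLOW conflict occurs when a non-terminal N has a nullable alternative N → β (β ⇒* ε) and another alternative N → α with FIRST(α) ∩ FOLLOW(N) ≠ ∅: on such a lookahead the parser cannot decide between expanding α and letting N vanish via β.

Nullable non-terminals: D, P.

D: nullable alternative(s) D → ε; FOLLOW(D) = { $ }
  D → b / D: FIRST \ {ε} = { 'b' } — disjoint from FOLLOW(D)
  D → /: FIRST \ {ε} = { '/' } — disjoint from FOLLOW(D)
  D → ( P D: FIRST \ {ε} = { '(' } — disjoint from FOLLOW(D)
  D → ε: FIRST \ {ε} = { } — this is the only nullable alternative, skip
  D → b: FIRST \ {ε} = { 'b' } — disjoint from FOLLOW(D)

P: nullable alternative(s) P → ε; FOLLOW(P) = { $, '(', '/', 'b' }
  P → ε: FIRST \ {ε} = { } — this is the only nullable alternative, skip
  P → - e: FIRST \ {ε} = { '-' } — disjoint from FOLLOW(P)

No FIRST/FOLLOW conflicts found.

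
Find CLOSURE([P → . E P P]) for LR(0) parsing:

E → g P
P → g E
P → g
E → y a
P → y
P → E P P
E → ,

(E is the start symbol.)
Start with: [P → . E P P]
  [P → . E P P] has the dot before E: add [E → . g P], [E → . y a], [E → . ,]
No further items can be added.

CLOSURE = { [E → . ,], [E → . g P], [E → . y a], [P → . E P P] }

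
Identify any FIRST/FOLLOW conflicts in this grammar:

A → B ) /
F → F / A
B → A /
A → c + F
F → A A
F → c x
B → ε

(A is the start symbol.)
A FIRST/FOLLOW conflict occurs when a non-terminal N has a nullable alternative N → β (β ⇒* ε) and another alternative N → α with FIRST(α) ∩ FOLLOW(N) ≠ ∅: on such a lookahead the parser cannot decide between expanding α and letting N vanish via β.

Nullable non-terminals: B.
FIRST sets used below: FIRST(A) = { ')', 'c' }

B: nullable alternative(s) B → ε; FOLLOW(B) = { ')' }
  B → A /: FIRST \ {ε} = { ')', 'c' } — overlaps FOLLOW(B) on { ')' }: CONFLICT
  B → ε: FIRST \ {ε} = { } — this is the only nullable alternative, skip

A, F have no nullable alternative, so no FIRST/FOLLOW check is needed there.

So the grammar has 1 FIRST/FOLLOW conflict (marked CONFLICT above).

Answer: Yes. B → A '/' with FOLLOW(B) on { ')' }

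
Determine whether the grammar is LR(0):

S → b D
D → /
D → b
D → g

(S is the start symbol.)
Yes, the grammar is LR(0)

A grammar is LR(0) if no state in the canonical LR(0) collection has:
  - both a shift item (dot before a terminal) and a complete item (shift-reduce conflict), or
  - two or more complete items (reduce-reduce conflict; the accept item [S' → S .] counts as a complete item here).

Augment with S' → S and build the canonical LR(0) collection (I0 = CLOSURE({[S' → . S]}), then GOTO on every symbol after a dot until no new states appear). It has 7 states:
  I0: { [S → . b D], [S' → . S] }  — shift
  I1: { [S' → S .] }  — accept
  I2: { [D → . /], [D → . b], [D → . g], [S → b . D] }  — shift
  I3: { [D → / .] }  — reduce
  I4: { [S → b D .] }  — reduce
  I5: { [D → b .] }  — reduce
  I6: { [D → g .] }  — reduce

Every state is either a pure shift/goto state or contains exactly one complete item and nothing to shift — no conflicts. The grammar is LR(0).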